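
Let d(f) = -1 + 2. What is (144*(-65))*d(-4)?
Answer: -9360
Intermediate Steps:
d(f) = 1
(144*(-65))*d(-4) = (144*(-65))*1 = -9360*1 = -9360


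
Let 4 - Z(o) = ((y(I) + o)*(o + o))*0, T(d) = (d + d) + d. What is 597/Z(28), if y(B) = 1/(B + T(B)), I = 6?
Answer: 597/4 ≈ 149.25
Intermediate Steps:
T(d) = 3*d (T(d) = 2*d + d = 3*d)
y(B) = 1/(4*B) (y(B) = 1/(B + 3*B) = 1/(4*B))
Z(o) = 4 (Z(o) = 4 - ((1/4)/6 + o)*(o + o)*0 = 4 - ((1/4)*(1/6) + o)*(2*o)*0 = 4 - (1/24 + o)*(2*o)*0 = 4 - 2*o*(1/24 + o)*0 = 4 - 1*0 = 4 + 0 = 4)
597/Z(28) = 597/4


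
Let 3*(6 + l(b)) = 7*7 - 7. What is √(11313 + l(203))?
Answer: √11321 ≈ 106.40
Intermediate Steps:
l(b) = 8 (l(b) = -6 + (7*7 - 7)/3 = -6 + (49 - 7)/3 = -6 + (⅓)*42 = -6 + 14 = 8)
√(11313 + l(203)) = √(11313 + 8) = √11321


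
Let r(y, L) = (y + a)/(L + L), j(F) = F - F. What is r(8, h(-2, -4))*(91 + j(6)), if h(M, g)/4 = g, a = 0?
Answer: -91/4 ≈ -22.750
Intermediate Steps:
h(M, g) = 4*g
j(F) = 0
r(y, L) = y/(2*L) (r(y, L) = (y + 0)/(L + L) = y/((2*L)) = y*(1/(2*L)) = y/(2*L))
r(8, h(-2, -4))*(91 + j(6)) = ((1/2)*8/(4*(-4)))*(91 + 0) = ((1/2)*8/(-16))*91 = ((1/2)*8*(-1/16))*91 = -1/4*91 = -91/4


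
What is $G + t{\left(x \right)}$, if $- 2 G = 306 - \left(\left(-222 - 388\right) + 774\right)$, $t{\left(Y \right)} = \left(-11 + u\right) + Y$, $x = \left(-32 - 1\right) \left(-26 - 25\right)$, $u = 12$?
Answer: $1613$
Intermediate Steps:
$x = 1683$ ($x = \left(-33\right) \left(-51\right) = 1683$)
$t{\left(Y \right)} = 1 + Y$ ($t{\left(Y \right)} = \left(-11 + 12\right) + Y = 1 + Y$)
$G = -71$ ($G = - \frac{306 - \left(\left(-222 - 388\right) + 774\right)}{2} = - \frac{306 - \left(-610 + 774\right)}{2} = - \frac{306 - 164}{2} = \left(- \frac{1}{2}\right) 142 = -71$)
$G + t{\left(x \right)} = -71 + \left(1 + 1683\right) = -71 + 1684 = 1613$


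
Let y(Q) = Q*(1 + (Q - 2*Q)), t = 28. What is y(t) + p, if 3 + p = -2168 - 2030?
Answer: -4957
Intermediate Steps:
y(Q) = Q*(1 - Q)
p = -4201 (p = -3 + (-2168 - 2030) = -3 - 4198 = -4201)
y(t) + p = 28*(1 - 1*28) - 4201 = 28*(1 - 28) - 4201 = 28*(-27) - 4201 = -756 - 4201 = -4957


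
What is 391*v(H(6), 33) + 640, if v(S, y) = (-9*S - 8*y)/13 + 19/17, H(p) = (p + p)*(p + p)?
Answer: -45843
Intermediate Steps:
H(p) = 4*p² (H(p) = (2*p)*(2*p) = 4*p²)
v(S, y) = 19/17 - 9*S/13 - 8*y/13 (v(S, y) = (-9*S - 8*y)*(1/13) + 19*(1/17) = (-9*S/13 - 8*y/13) + 19/17 = 19/17 - 9*S/13 - 8*y/13)
391*v(H(6), 33) + 640 = 391*(19/17 - 36*6²/13 - 8/13*33) + 640 = 391*(19/17 - 36*36/13 - 264/13) + 640 = 391*(19/17 - 9/13*144 - 264/13) + 640 = 391*(19/17 - 1296/13 - 264/13) + 640 = 391*(-2021/17) + 640 = -46483 + 640 = -45843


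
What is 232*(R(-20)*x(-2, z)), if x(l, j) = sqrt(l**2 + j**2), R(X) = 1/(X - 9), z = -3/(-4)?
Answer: -2*sqrt(73) ≈ -17.088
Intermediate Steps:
z = 3/4 (z = -3*(-1/4) = 3/4 ≈ 0.75000)
R(X) = 1/(-9 + X)
x(l, j) = sqrt(j**2 + l**2)
232*(R(-20)*x(-2, z)) = 232*(sqrt((3/4)**2 + (-2)**2)/(-9 - 20)) = 232*(sqrt(9/16 + 4)/(-29)) = 232*(-sqrt(73)/116) = -2*sqrt(73)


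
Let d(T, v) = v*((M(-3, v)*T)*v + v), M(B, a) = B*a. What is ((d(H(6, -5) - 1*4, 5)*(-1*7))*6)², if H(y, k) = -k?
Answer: 216090000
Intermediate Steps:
d(T, v) = v*(v - 3*T*v²) (d(T, v) = v*(((-3*v)*T)*v + v) = v*((-3*T*v)*v + v) = v*(-3*T*v² + v) = v*(v - 3*T*v²))
((d(H(6, -5) - 1*4, 5)*(-1*7))*6)² = (((5²*(1 - 3*(-1*(-5) - 1*4)*5))*(-1*7))*6)² = (((25*(1 - 3*(5 - 4)*5))*(-7))*6)² = (((25*(1 - 3*1*5))*(-7))*6)² = (((25*(1 - 15))*(-7))*6)² = (((25*(-14))*(-7))*6)² = (-350*(-7)*6)² = (2450*6)² = 14700² = 216090000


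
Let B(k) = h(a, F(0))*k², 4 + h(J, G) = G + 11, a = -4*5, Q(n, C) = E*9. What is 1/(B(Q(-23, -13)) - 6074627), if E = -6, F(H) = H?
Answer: -1/6054215 ≈ -1.6517e-7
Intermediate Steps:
Q(n, C) = -54 (Q(n, C) = -6*9 = -54)
a = -20
h(J, G) = 7 + G (h(J, G) = -4 + (G + 11) = -4 + (11 + G) = 7 + G)
B(k) = 7*k² (B(k) = (7 + 0)*k² = 7*k²)
1/(B(Q(-23, -13)) - 6074627) = 1/(7*(-54)² - 6074627) = 1/(7*2916 - 6074627) = 1/(20412 - 6074627) = 1/(-6054215) = -1/6054215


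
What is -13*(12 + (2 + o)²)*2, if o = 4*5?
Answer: -12896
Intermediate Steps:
o = 20
-13*(12 + (2 + o)²)*2 = -13*(12 + (2 + 20)²)*2 = -13*(12 + 22²)*2 = -13*(12 + 484)*2 = -13*496*2 = -6448*2 = -12896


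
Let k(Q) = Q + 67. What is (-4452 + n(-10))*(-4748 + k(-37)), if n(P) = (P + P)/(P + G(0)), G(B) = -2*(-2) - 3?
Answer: 188946464/9 ≈ 2.0994e+7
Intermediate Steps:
G(B) = 1 (G(B) = 4 - 3 = 1)
n(P) = 2*P/(1 + P) (n(P) = (P + P)/(P + 1) = (2*P)/(1 + P) = 2*P/(1 + P))
k(Q) = 67 + Q
(-4452 + n(-10))*(-4748 + k(-37)) = (-4452 + 2*(-10)/(1 - 10))*(-4748 + (67 - 37)) = (-4452 + 2*(-10)/(-9))*(-4748 + 30) = (-4452 + 2*(-10)*(-1/9))*(-4718) = (-4452 + 20/9)*(-4718) = -40048/9*(-4718) = 188946464/9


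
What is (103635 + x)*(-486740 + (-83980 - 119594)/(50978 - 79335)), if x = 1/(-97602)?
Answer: -9972132688121408501/197692851 ≈ -5.0443e+10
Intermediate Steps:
x = -1/97602 ≈ -1.0246e-5
(103635 + x)*(-486740 + (-83980 - 119594)/(50978 - 79335)) = (103635 - 1/97602)*(-486740 + (-83980 - 119594)/(50978 - 79335)) = 10114983269*(-486740 - 203574/(-28357))/97602 = 10114983269*(-486740 - 203574*(-1/28357))/97602 = 10114983269*(-486740 + 29082/4051)/97602 = (10114983269/97602)*(-1971754658/4051) = -9972132688121408501/197692851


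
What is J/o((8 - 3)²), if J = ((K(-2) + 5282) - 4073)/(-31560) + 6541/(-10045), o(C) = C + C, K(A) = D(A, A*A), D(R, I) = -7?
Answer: -4370161/317020200 ≈ -0.013785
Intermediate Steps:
K(A) = -7
o(C) = 2*C
J = -4370161/6340404 (J = ((-7 + 5282) - 4073)/(-31560) + 6541/(-10045) = (5275 - 4073)*(-1/31560) + 6541*(-1/10045) = 1202*(-1/31560) - 6541/10045 = -601/15780 - 6541/10045 = -4370161/6340404 ≈ -0.68926)
J/o((8 - 3)²) = -4370161*1/(2*(8 - 3)²)/6340404 = -4370161/(6340404*(2*5²)) = -4370161/(6340404*(2*25)) = -4370161/6340404/50 = -4370161/6340404*1/50 = -4370161/317020200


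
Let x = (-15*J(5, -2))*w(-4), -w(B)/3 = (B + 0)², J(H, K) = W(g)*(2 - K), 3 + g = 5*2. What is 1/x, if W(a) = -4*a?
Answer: -1/80640 ≈ -1.2401e-5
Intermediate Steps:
g = 7 (g = -3 + 5*2 = -3 + 10 = 7)
J(H, K) = -56 + 28*K (J(H, K) = (-4*7)*(2 - K) = -28*(2 - K) = -56 + 28*K)
w(B) = -3*B² (w(B) = -3*(B + 0)² = -3*B²)
x = -80640 (x = (-15*(-56 + 28*(-2)))*(-3*(-4)²) = (-15*(-56 - 56))*(-3*16) = -15*(-112)*(-48) = 1680*(-48) = -80640)
1/x = 1/(-80640) = -1/80640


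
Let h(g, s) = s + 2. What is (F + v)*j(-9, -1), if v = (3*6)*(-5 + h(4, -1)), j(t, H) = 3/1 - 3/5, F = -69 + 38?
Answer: -1236/5 ≈ -247.20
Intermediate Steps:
h(g, s) = 2 + s
F = -31
j(t, H) = 12/5 (j(t, H) = 3*1 - 3*1/5 = 3 - 3/5 = 12/5)
v = -72 (v = (3*6)*(-5 + (2 - 1)) = 18*(-5 + 1) = 18*(-4) = -72)
(F + v)*j(-9, -1) = (-31 - 72)*(12/5) = -103*12/5 = -1236/5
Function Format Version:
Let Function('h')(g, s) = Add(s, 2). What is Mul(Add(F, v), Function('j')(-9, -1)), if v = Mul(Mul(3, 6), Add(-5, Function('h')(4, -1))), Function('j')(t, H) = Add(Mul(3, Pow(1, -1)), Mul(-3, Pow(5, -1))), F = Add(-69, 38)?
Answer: Rational(-1236, 5) ≈ -247.20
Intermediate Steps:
Function('h')(g, s) = Add(2, s)
F = -31
Function('j')(t, H) = Rational(12, 5) (Function('j')(t, H) = Add(Mul(3, 1), Mul(-3, Rational(1, 5))) = Add(3, Rational(-3, 5)) = Rational(12, 5))
v = -72 (v = Mul(Mul(3, 6), Add(-5, Add(2, -1))) = Mul(18, Add(-5, 1)) = Mul(18, -4) = -72)
Mul(Add(F, v), Function('j')(-9, -1)) = Mul(Add(-31, -72), Rational(12, 5)) = Mul(-103, Rational(12, 5)) = Rational(-1236, 5)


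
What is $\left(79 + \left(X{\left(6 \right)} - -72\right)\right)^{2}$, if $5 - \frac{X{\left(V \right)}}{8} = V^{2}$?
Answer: $9409$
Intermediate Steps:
$X{\left(V \right)} = 40 - 8 V^{2}$
$\left(79 + \left(X{\left(6 \right)} - -72\right)\right)^{2} = \left(79 + \left(\left(40 - 8 \cdot 6^{2}\right) - -72\right)\right)^{2} = \left(79 + \left(\left(40 - 288\right) + 72\right)\right)^{2} = \left(79 + \left(-248 + 72\right)\right)^{2} = \left(79 - 176\right)^{2} = \left(-97\right)^{2} = 9409$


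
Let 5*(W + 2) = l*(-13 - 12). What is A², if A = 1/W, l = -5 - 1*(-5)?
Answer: ¼ ≈ 0.25000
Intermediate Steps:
l = 0 (l = -5 + 5 = 0)
W = -2 (W = -2 + (0*(-13 - 12))/5 = -2 + (0*(-25))/5 = -2 + (⅕)*0 = -2 + 0 = -2)
A = -½ (A = 1/(-2) = -½ ≈ -0.50000)
A² = (-½)² = ¼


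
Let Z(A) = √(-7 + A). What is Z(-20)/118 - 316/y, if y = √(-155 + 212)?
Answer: -316*√57/57 + 3*I*√3/118 ≈ -41.855 + 0.044035*I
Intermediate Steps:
y = √57 ≈ 7.5498
Z(-20)/118 - 316/y = √(-7 - 20)/118 - 316*√57/57 = √(-27)*(1/118) - 316*√57/57 = (3*I*√3)*(1/118) - 316*√57/57 = 3*I*√3/118 - 316*√57/57 = -316*√57/57 + 3*I*√3/118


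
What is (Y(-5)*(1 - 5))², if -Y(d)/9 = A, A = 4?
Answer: 20736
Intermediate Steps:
Y(d) = -36 (Y(d) = -9*4 = -36)
(Y(-5)*(1 - 5))² = (-36*(1 - 5))² = (-36*(-4))² = 144² = 20736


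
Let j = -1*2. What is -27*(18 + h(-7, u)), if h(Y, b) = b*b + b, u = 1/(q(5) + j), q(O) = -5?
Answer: -23652/49 ≈ -482.69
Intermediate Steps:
j = -2
u = -1/7 (u = 1/(-5 - 2) = 1/(-7) = -1/7 ≈ -0.14286)
h(Y, b) = b + b**2 (h(Y, b) = b**2 + b = b + b**2)
-27*(18 + h(-7, u)) = -27*(18 - (1 - 1/7)/7) = -27*(18 - 1/7*6/7) = -27*(18 - 6/49) = -27*876/49 = -23652/49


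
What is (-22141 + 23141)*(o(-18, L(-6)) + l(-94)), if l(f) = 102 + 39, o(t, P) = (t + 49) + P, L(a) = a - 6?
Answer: 160000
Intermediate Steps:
L(a) = -6 + a
o(t, P) = 49 + P + t (o(t, P) = (49 + t) + P = 49 + P + t)
l(f) = 141
(-22141 + 23141)*(o(-18, L(-6)) + l(-94)) = (-22141 + 23141)*((49 + (-6 - 6) - 18) + 141) = 1000*((49 - 12 - 18) + 141) = 1000*(19 + 141) = 1000*160 = 160000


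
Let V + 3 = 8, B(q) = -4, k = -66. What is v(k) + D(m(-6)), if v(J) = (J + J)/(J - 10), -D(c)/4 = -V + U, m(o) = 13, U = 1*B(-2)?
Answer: 717/19 ≈ 37.737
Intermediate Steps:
V = 5 (V = -3 + 8 = 5)
U = -4 (U = 1*(-4) = -4)
D(c) = 36 (D(c) = -4*(-1*5 - 4) = -4*(-5 - 4) = -4*(-9) = 36)
v(J) = 2*J/(-10 + J) (v(J) = (2*J)/(-10 + J) = 2*J/(-10 + J))
v(k) + D(m(-6)) = 2*(-66)/(-10 - 66) + 36 = 2*(-66)/(-76) + 36 = 2*(-66)*(-1/76) + 36 = 33/19 + 36 = 717/19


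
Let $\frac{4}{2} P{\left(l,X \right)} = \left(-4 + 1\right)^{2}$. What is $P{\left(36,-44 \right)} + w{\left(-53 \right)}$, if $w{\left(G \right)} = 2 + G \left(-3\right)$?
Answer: $\frac{331}{2} \approx 165.5$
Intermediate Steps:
$P{\left(l,X \right)} = \frac{9}{2}$ ($P{\left(l,X \right)} = \frac{\left(-4 + 1\right)^{2}}{2} = \frac{\left(-3\right)^{2}}{2} = \frac{1}{2} \cdot 9 = \frac{9}{2}$)
$w{\left(G \right)} = 2 - 3 G$
$P{\left(36,-44 \right)} + w{\left(-53 \right)} = \frac{9}{2} + \left(2 - -159\right) = \frac{9}{2} + \left(2 + 159\right) = \frac{9}{2} + 161 = \frac{331}{2}$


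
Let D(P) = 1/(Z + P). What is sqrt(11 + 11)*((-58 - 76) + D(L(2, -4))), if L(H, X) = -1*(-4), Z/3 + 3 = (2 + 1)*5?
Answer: -5359*sqrt(22)/40 ≈ -628.40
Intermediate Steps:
Z = 36 (Z = -9 + 3*((2 + 1)*5) = -9 + 3*(3*5) = -9 + 3*15 = -9 + 45 = 36)
L(H, X) = 4
D(P) = 1/(36 + P)
sqrt(11 + 11)*((-58 - 76) + D(L(2, -4))) = sqrt(11 + 11)*((-58 - 76) + 1/(36 + 4)) = sqrt(22)*(-134 + 1/40) = sqrt(22)*(-5359/40) = -5359*sqrt(22)/40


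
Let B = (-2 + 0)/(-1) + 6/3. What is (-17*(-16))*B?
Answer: 1088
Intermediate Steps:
B = 4 (B = -2*(-1) + 6*(⅓) = 2 + 2 = 4)
(-17*(-16))*B = -17*(-16)*4 = 272*4 = 1088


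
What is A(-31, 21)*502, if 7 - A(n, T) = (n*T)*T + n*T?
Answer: 7193158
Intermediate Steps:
A(n, T) = 7 - T*n - n*T**2 (A(n, T) = 7 - ((n*T)*T + n*T) = 7 - ((T*n)*T + T*n) = 7 - (n*T**2 + T*n) = 7 - (T*n + n*T**2) = 7 + (-T*n - n*T**2) = 7 - T*n - n*T**2)
A(-31, 21)*502 = (7 - 1*21*(-31) - 1*(-31)*21**2)*502 = (7 + 651 - 1*(-31)*441)*502 = (7 + 651 + 13671)*502 = 14329*502 = 7193158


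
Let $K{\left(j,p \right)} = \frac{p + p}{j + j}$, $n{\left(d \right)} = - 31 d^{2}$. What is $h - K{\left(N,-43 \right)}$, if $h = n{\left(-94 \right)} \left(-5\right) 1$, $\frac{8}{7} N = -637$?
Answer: $\frac{6106956876}{4459} \approx 1.3696 \cdot 10^{6}$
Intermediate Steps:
$N = - \frac{4459}{8}$ ($N = \frac{7}{8} \left(-637\right) = - \frac{4459}{8} \approx -557.38$)
$K{\left(j,p \right)} = \frac{p}{j}$ ($K{\left(j,p \right)} = \frac{2 p}{2 j} = 2 p \frac{1}{2 j} = \frac{p}{j}$)
$h = 1369580$ ($h = - 31 \left(-94\right)^{2} \left(-5\right) 1 = \left(-31\right) 8836 \left(-5\right) 1 = \left(-273916\right) \left(-5\right) 1 = 1369580 \cdot 1 = 1369580$)
$h - K{\left(N,-43 \right)} = 1369580 - - \frac{43}{- \frac{4459}{8}} = 1369580 - \left(-43\right) \left(- \frac{8}{4459}\right) = 1369580 - \frac{344}{4459} = \frac{6106956876}{4459}$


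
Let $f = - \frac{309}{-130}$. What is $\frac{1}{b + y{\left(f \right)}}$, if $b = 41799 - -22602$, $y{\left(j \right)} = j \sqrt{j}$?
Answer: $\frac{47162999000}{3037344288764457} - \frac{13390 \sqrt{40170}}{3037344288764457} \approx 1.5527 \cdot 10^{-5}$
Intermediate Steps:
$f = \frac{309}{130}$ ($f = \left(-309\right) \left(- \frac{1}{130}\right) = \frac{309}{130} \approx 2.3769$)
$y{\left(j \right)} = j^{\frac{3}{2}}$
$b = 64401$ ($b = 41799 + 22602 = 64401$)
$\frac{1}{b + y{\left(f \right)}} = \frac{1}{64401 + \left(\frac{309}{130}\right)^{\frac{3}{2}}} = \frac{1}{64401 + \frac{309 \sqrt{40170}}{16900}}$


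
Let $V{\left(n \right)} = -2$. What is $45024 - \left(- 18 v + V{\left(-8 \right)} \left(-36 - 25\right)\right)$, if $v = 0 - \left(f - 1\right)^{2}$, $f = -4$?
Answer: $44452$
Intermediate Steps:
$v = -25$ ($v = 0 - \left(-4 - 1\right)^{2} = 0 - \left(-5\right)^{2} = 0 - 25 = -25$)
$45024 - \left(- 18 v + V{\left(-8 \right)} \left(-36 - 25\right)\right) = 45024 - \left(\left(-18\right) \left(-25\right) - 2 \left(-36 - 25\right)\right) = 45024 - \left(450 - -122\right) = 45024 - \left(450 + 122\right) = 45024 - 572 = 44452$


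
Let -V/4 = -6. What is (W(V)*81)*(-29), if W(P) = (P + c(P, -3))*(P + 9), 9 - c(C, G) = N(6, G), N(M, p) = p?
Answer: -2790612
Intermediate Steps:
c(C, G) = 9 - G
V = 24 (V = -4*(-6) = 24)
W(P) = (9 + P)*(12 + P) (W(P) = (P + (9 - 1*(-3)))*(P + 9) = (P + (9 + 3))*(9 + P) = (P + 12)*(9 + P) = (12 + P)*(9 + P) = (9 + P)*(12 + P))
(W(V)*81)*(-29) = ((108 + 24² + 21*24)*81)*(-29) = ((108 + 576 + 504)*81)*(-29) = (1188*81)*(-29) = 96228*(-29) = -2790612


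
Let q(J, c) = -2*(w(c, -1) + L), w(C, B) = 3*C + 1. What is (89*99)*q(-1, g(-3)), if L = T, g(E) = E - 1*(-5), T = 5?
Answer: -211464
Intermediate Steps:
g(E) = 5 + E (g(E) = E + 5 = 5 + E)
w(C, B) = 1 + 3*C
L = 5
q(J, c) = -12 - 6*c (q(J, c) = -2*((1 + 3*c) + 5) = -2*(6 + 3*c) = -12 - 6*c)
(89*99)*q(-1, g(-3)) = (89*99)*(-12 - 6*(5 - 3)) = 8811*(-12 - 6*2) = 8811*(-12 - 12) = 8811*(-24) = -211464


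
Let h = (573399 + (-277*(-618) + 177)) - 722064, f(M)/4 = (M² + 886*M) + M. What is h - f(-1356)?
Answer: -2521158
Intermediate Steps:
f(M) = 4*M² + 3548*M (f(M) = 4*((M² + 886*M) + M) = 4*(M² + 887*M) = 4*M² + 3548*M)
h = 22698 (h = (573399 + (171186 + 177)) - 722064 = (573399 + 171363) - 722064 = 744762 - 722064 = 22698)
h - f(-1356) = 22698 - 4*(-1356)*(887 - 1356) = 22698 - 4*(-1356)*(-469) = 22698 - 1*2543856 = 22698 - 2543856 = -2521158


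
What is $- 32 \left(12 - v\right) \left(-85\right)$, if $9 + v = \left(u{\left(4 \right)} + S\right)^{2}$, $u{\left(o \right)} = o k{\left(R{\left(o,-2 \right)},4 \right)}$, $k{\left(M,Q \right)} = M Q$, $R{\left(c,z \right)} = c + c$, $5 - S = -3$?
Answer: $-50252000$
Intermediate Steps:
$S = 8$ ($S = 5 - -3 = 5 + 3 = 8$)
$R{\left(c,z \right)} = 2 c$
$u{\left(o \right)} = 8 o^{2}$ ($u{\left(o \right)} = o 2 o 4 = o 8 o = 8 o^{2}$)
$v = 18487$ ($v = -9 + \left(8 \cdot 4^{2} + 8\right)^{2} = -9 + \left(8 \cdot 16 + 8\right)^{2} = -9 + \left(128 + 8\right)^{2} = -9 + 136^{2} = -9 + 18496 = 18487$)
$- 32 \left(12 - v\right) \left(-85\right) = - 32 \left(12 - 18487\right) \left(-85\right) = \left(-32\right) \left(-18475\right) \left(-85\right) = 591200 \left(-85\right) = -50252000$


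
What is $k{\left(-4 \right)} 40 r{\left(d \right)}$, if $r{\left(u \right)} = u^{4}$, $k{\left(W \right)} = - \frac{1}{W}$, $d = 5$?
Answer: $6250$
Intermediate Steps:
$k{\left(-4 \right)} 40 r{\left(d \right)} = - \frac{1}{-4} \cdot 40 \cdot 5^{4} = \left(-1\right) \left(- \frac{1}{4}\right) 40 \cdot 625 = \frac{1}{4} \cdot 40 \cdot 625 = 10 \cdot 625 = 6250$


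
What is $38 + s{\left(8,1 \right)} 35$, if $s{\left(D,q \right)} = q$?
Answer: $73$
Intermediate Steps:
$38 + s{\left(8,1 \right)} 35 = 38 + 1 \cdot 35 = 38 + 35 = 73$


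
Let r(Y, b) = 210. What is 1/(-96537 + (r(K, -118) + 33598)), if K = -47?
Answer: -1/62729 ≈ -1.5942e-5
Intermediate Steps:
1/(-96537 + (r(K, -118) + 33598)) = 1/(-96537 + (210 + 33598)) = 1/(-96537 + 33808) = 1/(-62729) = -1/62729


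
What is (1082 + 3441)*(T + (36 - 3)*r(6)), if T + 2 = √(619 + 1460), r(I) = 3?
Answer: 438731 + 13569*√231 ≈ 6.4496e+5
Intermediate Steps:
T = -2 + 3*√231 (T = -2 + √(619 + 1460) = -2 + √2079 = -2 + 3*√231 ≈ 43.596)
(1082 + 3441)*(T + (36 - 3)*r(6)) = (1082 + 3441)*((-2 + 3*√231) + (36 - 3)*3) = 4523*((-2 + 3*√231) + 33*3) = 4523*((-2 + 3*√231) + 99) = 4523*(97 + 3*√231) = 438731 + 13569*√231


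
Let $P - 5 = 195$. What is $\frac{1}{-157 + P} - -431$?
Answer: $\frac{18534}{43} \approx 431.02$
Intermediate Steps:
$P = 200$ ($P = 5 + 195 = 200$)
$\frac{1}{-157 + P} - -431 = \frac{1}{-157 + 200} - -431 = \frac{1}{43} + 431 = \frac{18534}{43}$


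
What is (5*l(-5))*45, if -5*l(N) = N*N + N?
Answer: -900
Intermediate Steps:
l(N) = -N/5 - N²/5 (l(N) = -(N*N + N)/5 = -(N² + N)/5 = -(N + N²)/5 = -N/5 - N²/5)
(5*l(-5))*45 = (5*(-⅕*(-5)*(1 - 5)))*45 = (5*(-⅕*(-5)*(-4)))*45 = (5*(-4))*45 = -20*45 = -900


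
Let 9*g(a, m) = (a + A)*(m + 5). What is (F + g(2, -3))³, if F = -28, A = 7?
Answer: -17576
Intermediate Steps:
g(a, m) = (5 + m)*(7 + a)/9 (g(a, m) = ((a + 7)*(m + 5))/9 = ((7 + a)*(5 + m))/9 = ((5 + m)*(7 + a))/9 = (5 + m)*(7 + a)/9)
(F + g(2, -3))³ = (-28 + (35/9 + (5/9)*2 + (7/9)*(-3) + (⅑)*2*(-3)))³ = (-28 + (35/9 + 10/9 - 7/3 - ⅔))³ = (-28 + 2)³ = (-26)³ = -17576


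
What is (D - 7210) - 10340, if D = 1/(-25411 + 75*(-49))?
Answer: -510459301/29086 ≈ -17550.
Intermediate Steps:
D = -1/29086 (D = 1/(-25411 - 3675) = 1/(-29086) = -1/29086 ≈ -3.4381e-5)
(D - 7210) - 10340 = (-1/29086 - 7210) - 10340 = -209710061/29086 - 10340 = -510459301/29086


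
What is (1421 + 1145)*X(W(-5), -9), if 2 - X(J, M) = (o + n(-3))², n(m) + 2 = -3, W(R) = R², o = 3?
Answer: -5132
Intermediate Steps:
n(m) = -5 (n(m) = -2 - 3 = -5)
X(J, M) = -2 (X(J, M) = 2 - (3 - 5)² = 2 - 1*(-2)² = 2 - 1*4 = 2 - 4 = -2)
(1421 + 1145)*X(W(-5), -9) = (1421 + 1145)*(-2) = 2566*(-2) = -5132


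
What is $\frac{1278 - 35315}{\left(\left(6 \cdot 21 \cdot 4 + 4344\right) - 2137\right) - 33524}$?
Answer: $\frac{34037}{30813} \approx 1.1046$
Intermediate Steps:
$\frac{1278 - 35315}{\left(\left(6 \cdot 21 \cdot 4 + 4344\right) - 2137\right) - 33524} = - \frac{34037}{\left(\left(126 \cdot 4 + 4344\right) - 2137\right) - 33524} = - \frac{34037}{\left(\left(504 + 4344\right) - 2137\right) - 33524} = - \frac{34037}{\left(4848 - 2137\right) - 33524} = - \frac{34037}{2711 - 33524} = - \frac{34037}{-30813} = \left(-34037\right) \left(- \frac{1}{30813}\right) = \frac{34037}{30813}$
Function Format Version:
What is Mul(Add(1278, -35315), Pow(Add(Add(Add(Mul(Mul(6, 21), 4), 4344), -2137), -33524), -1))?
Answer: Rational(34037, 30813) ≈ 1.1046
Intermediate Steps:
Mul(Add(1278, -35315), Pow(Add(Add(Add(Mul(Mul(6, 21), 4), 4344), -2137), -33524), -1)) = Mul(-34037, Pow(Add(Add(Add(Mul(126, 4), 4344), -2137), -33524), -1)) = Mul(-34037, Pow(Add(Add(Add(504, 4344), -2137), -33524), -1)) = Mul(-34037, Pow(Add(Add(4848, -2137), -33524), -1)) = Mul(-34037, Pow(Add(2711, -33524), -1)) = Mul(-34037, Pow(-30813, -1)) = Mul(-34037, Rational(-1, 30813)) = Rational(34037, 30813)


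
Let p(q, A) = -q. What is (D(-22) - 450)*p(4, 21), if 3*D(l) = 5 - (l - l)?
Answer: 5380/3 ≈ 1793.3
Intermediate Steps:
D(l) = 5/3 (D(l) = (5 - (l - l))/3 = (5 - 1*0)/3 = (5 + 0)/3 = (⅓)*5 = 5/3)
(D(-22) - 450)*p(4, 21) = (5/3 - 450)*(-1*4) = -1345/3*(-4) = 5380/3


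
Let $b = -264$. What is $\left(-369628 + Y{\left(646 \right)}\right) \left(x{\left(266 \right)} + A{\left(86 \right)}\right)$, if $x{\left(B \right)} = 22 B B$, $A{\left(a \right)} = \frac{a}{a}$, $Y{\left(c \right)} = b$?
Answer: $-575786093636$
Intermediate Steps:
$Y{\left(c \right)} = -264$
$A{\left(a \right)} = 1$
$x{\left(B \right)} = 22 B^{2}$
$\left(-369628 + Y{\left(646 \right)}\right) \left(x{\left(266 \right)} + A{\left(86 \right)}\right) = \left(-369628 - 264\right) \left(22 \cdot 266^{2} + 1\right) = - 369892 \left(22 \cdot 70756 + 1\right) = - 369892 \left(1556632 + 1\right) = \left(-369892\right) 1556633 = -575786093636$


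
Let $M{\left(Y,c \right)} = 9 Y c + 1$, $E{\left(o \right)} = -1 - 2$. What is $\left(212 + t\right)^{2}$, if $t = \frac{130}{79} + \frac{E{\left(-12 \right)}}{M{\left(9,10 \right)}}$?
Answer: $\frac{187356443728041}{4104836761} \approx 45643.0$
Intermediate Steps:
$E{\left(o \right)} = -3$
$M{\left(Y,c \right)} = 1 + 9 Y c$ ($M{\left(Y,c \right)} = 9 Y c + 1 = 1 + 9 Y c$)
$t = \frac{105193}{64069}$ ($t = \frac{130}{79} - \frac{3}{1 + 9 \cdot 9 \cdot 10} = 130 \cdot \frac{1}{79} - \frac{3}{1 + 810} = \frac{130}{79} - \frac{3}{811} = \frac{105193}{64069} \approx 1.6419$)
$\left(212 + t\right)^{2} = \left(212 + \frac{105193}{64069}\right)^{2} = \left(\frac{13687821}{64069}\right)^{2} = \frac{187356443728041}{4104836761}$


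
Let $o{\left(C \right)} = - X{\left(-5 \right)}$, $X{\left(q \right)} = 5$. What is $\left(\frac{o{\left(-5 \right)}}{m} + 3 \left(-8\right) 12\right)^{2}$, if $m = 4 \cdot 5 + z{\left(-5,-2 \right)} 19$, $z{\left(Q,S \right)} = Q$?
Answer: $\frac{18653761}{225} \approx 82906.0$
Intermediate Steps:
$o{\left(C \right)} = -5$ ($o{\left(C \right)} = \left(-1\right) 5 = -5$)
$m = -75$ ($m = 4 \cdot 5 - 95 = 20 - 95 = -75$)
$\left(\frac{o{\left(-5 \right)}}{m} + 3 \left(-8\right) 12\right)^{2} = \left(- \frac{5}{-75} + 3 \left(-8\right) 12\right)^{2} = \left(\left(-5\right) \left(- \frac{1}{75}\right) - 288\right)^{2} = \left(\frac{1}{15} - 288\right)^{2} = \left(- \frac{4319}{15}\right)^{2} = \frac{18653761}{225}$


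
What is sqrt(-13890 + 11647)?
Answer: I*sqrt(2243) ≈ 47.36*I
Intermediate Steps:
sqrt(-13890 + 11647) = sqrt(-2243) = I*sqrt(2243)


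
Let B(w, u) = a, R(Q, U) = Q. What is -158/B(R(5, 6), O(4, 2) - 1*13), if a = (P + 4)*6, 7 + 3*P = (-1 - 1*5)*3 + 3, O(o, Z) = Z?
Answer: 79/10 ≈ 7.9000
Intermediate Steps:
P = -22/3 (P = -7/3 + ((-1 - 1*5)*3 + 3)/3 = -7/3 + ((-1 - 5)*3 + 3)/3 = -7/3 + (-6*3 + 3)/3 = -7/3 + (-18 + 3)/3 = -7/3 + (1/3)*(-15) = -7/3 - 5 = -22/3 ≈ -7.3333)
a = -20 (a = (-22/3 + 4)*6 = -10/3*6 = -20)
B(w, u) = -20
-158/B(R(5, 6), O(4, 2) - 1*13) = -158/(-20) = -158*(-1/20) = 79/10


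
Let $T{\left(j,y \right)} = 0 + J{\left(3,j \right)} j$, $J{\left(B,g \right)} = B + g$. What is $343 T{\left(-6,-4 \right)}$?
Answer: $6174$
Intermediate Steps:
$T{\left(j,y \right)} = j \left(3 + j\right)$ ($T{\left(j,y \right)} = 0 + \left(3 + j\right) j = 0 + j \left(3 + j\right) = j \left(3 + j\right)$)
$343 T{\left(-6,-4 \right)} = 343 \left(- 6 \left(3 - 6\right)\right) = 343 \left(\left(-6\right) \left(-3\right)\right) = 343 \cdot 18 = 6174$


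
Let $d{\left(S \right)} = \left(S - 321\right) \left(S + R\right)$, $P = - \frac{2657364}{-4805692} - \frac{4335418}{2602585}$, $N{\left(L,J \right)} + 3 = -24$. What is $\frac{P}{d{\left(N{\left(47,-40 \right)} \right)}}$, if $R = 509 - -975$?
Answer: $\frac{3479666978329}{1585402942573909380} \approx 2.1948 \cdot 10^{-6}$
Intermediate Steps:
$N{\left(L,J \right)} = -27$ ($N{\left(L,J \right)} = -3 - 24 = -27$)
$R = 1484$ ($R = 509 + 975 = 1484$)
$P = - \frac{3479666978329}{3126805478455}$ ($P = \left(-2657364\right) \left(- \frac{1}{4805692}\right) - \frac{4335418}{2602585} = \frac{664341}{1201423} - \frac{4335418}{2602585} = - \frac{3479666978329}{3126805478455} \approx -1.1129$)
$d{\left(S \right)} = \left(-321 + S\right) \left(1484 + S\right)$ ($d{\left(S \right)} = \left(S - 321\right) \left(S + 1484\right) = \left(-321 + S\right) \left(1484 + S\right)$)
$\frac{P}{d{\left(N{\left(47,-40 \right)} \right)}} = - \frac{3479666978329}{3126805478455 \left(-476364 + \left(-27\right)^{2} + 1163 \left(-27\right)\right)} = - \frac{3479666978329}{3126805478455 \left(-476364 + 729 - 31401\right)} = - \frac{3479666978329}{3126805478455 \left(-507036\right)} = \left(- \frac{3479666978329}{3126805478455}\right) \left(- \frac{1}{507036}\right) = \frac{3479666978329}{1585402942573909380}$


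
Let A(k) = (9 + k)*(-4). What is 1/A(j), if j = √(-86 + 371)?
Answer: 3/272 - √285/816 ≈ -0.0096592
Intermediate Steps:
j = √285 ≈ 16.882
A(k) = -36 - 4*k
1/A(j) = 1/(-36 - 4*√285)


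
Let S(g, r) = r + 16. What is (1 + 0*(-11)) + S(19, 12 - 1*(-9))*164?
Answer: 6069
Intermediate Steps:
S(g, r) = 16 + r
(1 + 0*(-11)) + S(19, 12 - 1*(-9))*164 = (1 + 0*(-11)) + (16 + (12 - 1*(-9)))*164 = (1 + 0) + (16 + (12 + 9))*164 = 1 + (16 + 21)*164 = 1 + 37*164 = 1 + 6068 = 6069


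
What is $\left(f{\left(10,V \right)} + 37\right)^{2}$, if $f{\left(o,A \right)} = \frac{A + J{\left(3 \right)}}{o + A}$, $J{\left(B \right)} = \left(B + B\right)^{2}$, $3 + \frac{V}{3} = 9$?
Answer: $\frac{297025}{196} \approx 1515.4$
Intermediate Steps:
$V = 18$ ($V = -9 + 3 \cdot 9 = -9 + 27 = 18$)
$J{\left(B \right)} = 4 B^{2}$ ($J{\left(B \right)} = \left(2 B\right)^{2} = 4 B^{2}$)
$f{\left(o,A \right)} = \frac{36 + A}{A + o}$ ($f{\left(o,A \right)} = \frac{A + 4 \cdot 3^{2}}{o + A} = \frac{A + 4 \cdot 9}{A + o} = \frac{A + 36}{A + o} = \frac{36 + A}{A + o}$)
$\left(f{\left(10,V \right)} + 37\right)^{2} = \left(\frac{36 + 18}{18 + 10} + 37\right)^{2} = \left(\frac{1}{28} \cdot 54 + 37\right)^{2} = \left(\frac{27}{14} + 37\right)^{2} = \left(\frac{545}{14}\right)^{2} = \frac{297025}{196}$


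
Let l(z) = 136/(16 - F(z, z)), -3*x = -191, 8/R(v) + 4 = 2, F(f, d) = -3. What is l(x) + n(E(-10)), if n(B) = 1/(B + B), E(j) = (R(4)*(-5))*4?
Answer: 21779/3040 ≈ 7.1641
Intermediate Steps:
R(v) = -4 (R(v) = 8/(-4 + 2) = 8/(-2) = 8*(-½) = -4)
E(j) = 80 (E(j) = -4*(-5)*4 = 20*4 = 80)
n(B) = 1/(2*B)
x = 191/3 (x = -⅓*(-191) = 191/3 ≈ 63.667)
l(z) = 136/19 (l(z) = 136/(16 - 1*(-3)) = 136/(16 + 3) = 136/19)
l(x) + n(E(-10)) = 136/19 + (½)/80 = 136/19 + (½)*(1/80) = 136/19 + 1/160 = 21779/3040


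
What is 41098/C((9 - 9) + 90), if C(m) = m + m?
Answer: 20549/90 ≈ 228.32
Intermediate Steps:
C(m) = 2*m
41098/C((9 - 9) + 90) = 41098/((2*((9 - 9) + 90))) = 41098/((2*(0 + 90))) = 41098/((2*90)) = 41098/180 = 41098*(1/180) = 20549/90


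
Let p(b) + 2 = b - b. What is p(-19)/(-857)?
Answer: 2/857 ≈ 0.0023337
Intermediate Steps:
p(b) = -2 (p(b) = -2 + (b - b) = -2 + 0 = -2)
p(-19)/(-857) = -2/(-857) = -2*(-1/857) = 2/857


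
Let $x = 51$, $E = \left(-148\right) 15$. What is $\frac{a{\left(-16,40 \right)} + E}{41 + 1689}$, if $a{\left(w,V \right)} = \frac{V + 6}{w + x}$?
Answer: $- \frac{38827}{30275} \approx -1.2825$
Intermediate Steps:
$E = -2220$
$a{\left(w,V \right)} = \frac{6 + V}{51 + w}$ ($a{\left(w,V \right)} = \frac{V + 6}{w + 51} = \frac{6 + V}{51 + w}$)
$\frac{a{\left(-16,40 \right)} + E}{41 + 1689} = \frac{\frac{6 + 40}{51 - 16} - 2220}{41 + 1689} = \frac{\frac{1}{35} \cdot 46 - 2220}{1730} = \left(\frac{1}{35} \cdot 46 - 2220\right) \frac{1}{1730} = \left(\frac{46}{35} - 2220\right) \frac{1}{1730} = \left(- \frac{77654}{35}\right) \frac{1}{1730} = - \frac{38827}{30275}$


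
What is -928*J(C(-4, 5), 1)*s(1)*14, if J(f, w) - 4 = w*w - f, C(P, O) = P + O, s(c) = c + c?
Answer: -103936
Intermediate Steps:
s(c) = 2*c
C(P, O) = O + P
J(f, w) = 4 + w² - f (J(f, w) = 4 + (w*w - f) = 4 + (w² - f) = 4 + w² - f)
-928*J(C(-4, 5), 1)*s(1)*14 = -928*(4 + 1² - (5 - 4))*(2*1)*14 = -928*(4 + 1 - 1*1)*2*14 = -928*(4 + 1 - 1)*2*14 = -928*4*2*14 = -7424*14 = -928*112 = -103936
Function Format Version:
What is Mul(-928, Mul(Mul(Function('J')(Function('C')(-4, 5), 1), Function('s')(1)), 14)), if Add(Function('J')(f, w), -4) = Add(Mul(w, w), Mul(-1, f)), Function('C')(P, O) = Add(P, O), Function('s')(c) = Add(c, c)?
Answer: -103936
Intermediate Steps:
Function('s')(c) = Mul(2, c)
Function('C')(P, O) = Add(O, P)
Function('J')(f, w) = Add(4, Pow(w, 2), Mul(-1, f)) (Function('J')(f, w) = Add(4, Add(Mul(w, w), Mul(-1, f))) = Add(4, Add(Pow(w, 2), Mul(-1, f))) = Add(4, Pow(w, 2), Mul(-1, f)))
Mul(-928, Mul(Mul(Function('J')(Function('C')(-4, 5), 1), Function('s')(1)), 14)) = Mul(-928, Mul(Mul(Add(4, Pow(1, 2), Mul(-1, Add(5, -4))), Mul(2, 1)), 14)) = Mul(-928, Mul(Mul(Add(4, 1, Mul(-1, 1)), 2), 14)) = Mul(-928, Mul(Mul(Add(4, 1, -1), 2), 14)) = Mul(-928, Mul(Mul(4, 2), 14)) = Mul(-928, Mul(8, 14)) = Mul(-928, 112) = -103936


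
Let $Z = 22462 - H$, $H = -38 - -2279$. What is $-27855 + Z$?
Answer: $-7634$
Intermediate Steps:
$H = 2241$ ($H = -38 + 2279 = 2241$)
$Z = 20221$ ($Z = 22462 - 2241 = 20221$)
$-27855 + Z = -27855 + 20221 = -7634$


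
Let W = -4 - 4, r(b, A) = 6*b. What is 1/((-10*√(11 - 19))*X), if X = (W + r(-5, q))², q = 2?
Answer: I*√2/57760 ≈ 2.4484e-5*I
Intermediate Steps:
W = -8
X = 1444 (X = (-8 + 6*(-5))² = (-8 - 30)² = (-38)² = 1444)
1/((-10*√(11 - 19))*X) = 1/(-10*√(11 - 19)*1444) = 1/(-20*I*√2*1444) = 1/(-28880*I*√2) = I*√2/57760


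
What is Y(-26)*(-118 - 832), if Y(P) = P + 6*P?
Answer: 172900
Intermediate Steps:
Y(P) = 7*P
Y(-26)*(-118 - 832) = (7*(-26))*(-118 - 832) = -182*(-950) = 172900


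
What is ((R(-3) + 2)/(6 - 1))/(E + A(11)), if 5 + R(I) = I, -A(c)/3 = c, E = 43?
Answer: -3/25 ≈ -0.12000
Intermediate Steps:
A(c) = -3*c
R(I) = -5 + I
((R(-3) + 2)/(6 - 1))/(E + A(11)) = (((-5 - 3) + 2)/(6 - 1))/(43 - 3*11) = ((-8 + 2)/5)/(43 - 33) = -6*⅕/10 = -6/5*⅒ = -3/25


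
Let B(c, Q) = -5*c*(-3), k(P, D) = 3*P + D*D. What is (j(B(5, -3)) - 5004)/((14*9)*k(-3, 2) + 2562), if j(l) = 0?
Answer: -417/161 ≈ -2.5901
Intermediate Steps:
k(P, D) = D² + 3*P (k(P, D) = 3*P + D² = D² + 3*P)
B(c, Q) = 15*c
(j(B(5, -3)) - 5004)/((14*9)*k(-3, 2) + 2562) = (0 - 5004)/((14*9)*(2² + 3*(-3)) + 2562) = -5004/(126*(4 - 9) + 2562) = -5004/(126*(-5) + 2562) = -5004/(-630 + 2562) = -5004/1932 = -5004*1/1932 = -417/161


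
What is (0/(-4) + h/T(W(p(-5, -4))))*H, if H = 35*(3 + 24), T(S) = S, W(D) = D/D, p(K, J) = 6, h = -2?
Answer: -1890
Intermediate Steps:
W(D) = 1
H = 945 (H = 35*27 = 945)
(0/(-4) + h/T(W(p(-5, -4))))*H = (0/(-4) - 2/1)*945 = (0*(-¼) - 2*1)*945 = (0 - 2)*945 = -2*945 = -1890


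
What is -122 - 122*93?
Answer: -11468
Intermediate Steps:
-122 - 122*93 = -122 - 11346 = -11468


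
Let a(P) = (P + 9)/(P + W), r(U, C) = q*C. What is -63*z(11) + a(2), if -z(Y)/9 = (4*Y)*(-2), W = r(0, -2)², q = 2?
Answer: -898117/18 ≈ -49895.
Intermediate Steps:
r(U, C) = 2*C
W = 16 (W = (2*(-2))² = (-4)² = 16)
z(Y) = 72*Y (z(Y) = -9*4*Y*(-2) = -(-72)*Y = 72*Y)
a(P) = (9 + P)/(16 + P) (a(P) = (P + 9)/(P + 16) = (9 + P)/(16 + P))
-63*z(11) + a(2) = -4536*11 + (9 + 2)/(16 + 2) = -63*792 + 11/18 = -49896 + (1/18)*11 = -49896 + 11/18 = -898117/18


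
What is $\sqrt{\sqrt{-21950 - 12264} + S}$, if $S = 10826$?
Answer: $\sqrt{10826 + i \sqrt{34214}} \approx 104.05 + 0.8888 i$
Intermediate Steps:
$\sqrt{\sqrt{-21950 - 12264} + S} = \sqrt{\sqrt{-21950 - 12264} + 10826} = \sqrt{\sqrt{-34214} + 10826} = \sqrt{i \sqrt{34214} + 10826} = \sqrt{10826 + i \sqrt{34214}}$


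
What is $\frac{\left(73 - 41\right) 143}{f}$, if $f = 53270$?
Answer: $\frac{2288}{26635} \approx 0.085902$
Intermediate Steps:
$\frac{\left(73 - 41\right) 143}{f} = \frac{\left(73 - 41\right) 143}{53270} = 32 \cdot 143 \cdot \frac{1}{53270} = 4576 \cdot \frac{1}{53270} = \frac{2288}{26635}$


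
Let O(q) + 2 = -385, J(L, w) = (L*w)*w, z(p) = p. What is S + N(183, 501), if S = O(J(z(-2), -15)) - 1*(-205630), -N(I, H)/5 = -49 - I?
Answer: 206403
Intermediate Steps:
J(L, w) = L*w²
O(q) = -387 (O(q) = -2 - 385 = -387)
N(I, H) = 245 + 5*I (N(I, H) = -5*(-49 - I) = 245 + 5*I)
S = 205243 (S = -387 - 1*(-205630) = -387 + 205630 = 205243)
S + N(183, 501) = 205243 + (245 + 5*183) = 205243 + (245 + 915) = 205243 + 1160 = 206403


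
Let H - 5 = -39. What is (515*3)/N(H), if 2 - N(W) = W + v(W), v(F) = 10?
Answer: 1545/26 ≈ 59.423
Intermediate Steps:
H = -34 (H = 5 - 39 = -34)
N(W) = -8 - W (N(W) = 2 - (W + 10) = 2 - (10 + W) = 2 + (-10 - W) = -8 - W)
(515*3)/N(H) = (515*3)/(-8 - 1*(-34)) = 1545/(-8 + 34) = 1545/26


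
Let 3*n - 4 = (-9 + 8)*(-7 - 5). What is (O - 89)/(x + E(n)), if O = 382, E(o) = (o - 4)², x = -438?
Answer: -2637/3926 ≈ -0.67168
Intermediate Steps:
n = 16/3 (n = 4/3 + ((-9 + 8)*(-7 - 5))/3 = 4/3 + (-1*(-12))/3 = 4/3 + (⅓)*12 = 4/3 + 4 = 16/3 ≈ 5.3333)
E(o) = (-4 + o)²
(O - 89)/(x + E(n)) = (382 - 89)/(-438 + (-4 + 16/3)²) = 293/(-438 + (4/3)²) = 293/(-438 + 16/9) = 293/(-3926/9) = 293*(-9/3926) = -2637/3926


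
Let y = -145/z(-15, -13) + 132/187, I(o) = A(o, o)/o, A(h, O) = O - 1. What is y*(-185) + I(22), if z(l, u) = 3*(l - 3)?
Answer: -3162658/5049 ≈ -626.39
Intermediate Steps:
A(h, O) = -1 + O
z(l, u) = -9 + 3*l (z(l, u) = 3*(-3 + l) = -9 + 3*l)
I(o) = (-1 + o)/o
y = 3113/918 (y = -145/(-9 + 3*(-15)) + 132/187 = -145/(-9 - 45) + 132*(1/187) = -145/(-54) + 12/17 = -145*(-1/54) + 12/17 = 145/54 + 12/17 = 3113/918 ≈ 3.3911)
y*(-185) + I(22) = (3113/918)*(-185) + (-1 + 22)/22 = -575905/918 + (1/22)*21 = -575905/918 + 21/22 = -3162658/5049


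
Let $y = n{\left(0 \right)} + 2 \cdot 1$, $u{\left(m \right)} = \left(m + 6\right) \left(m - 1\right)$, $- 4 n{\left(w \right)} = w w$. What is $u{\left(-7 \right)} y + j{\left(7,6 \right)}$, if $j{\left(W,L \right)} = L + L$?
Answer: $28$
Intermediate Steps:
$n{\left(w \right)} = - \frac{w^{2}}{4}$ ($n{\left(w \right)} = - \frac{w w}{4} = - \frac{w^{2}}{4}$)
$u{\left(m \right)} = \left(-1 + m\right) \left(6 + m\right)$ ($u{\left(m \right)} = \left(6 + m\right) \left(-1 + m\right) = \left(-1 + m\right) \left(6 + m\right)$)
$y = 2$ ($y = - \frac{0^{2}}{4} + 2 \cdot 1 = \left(- \frac{1}{4}\right) 0 + 2 = 0 + 2 = 2$)
$j{\left(W,L \right)} = 2 L$
$u{\left(-7 \right)} y + j{\left(7,6 \right)} = \left(-6 + \left(-7\right)^{2} + 5 \left(-7\right)\right) 2 + 2 \cdot 6 = \left(-6 + 49 - 35\right) 2 + 12 = 8 \cdot 2 + 12 = 16 + 12 = 28$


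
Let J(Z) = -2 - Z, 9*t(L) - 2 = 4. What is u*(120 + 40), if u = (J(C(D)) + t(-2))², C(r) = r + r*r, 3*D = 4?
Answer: 256000/81 ≈ 3160.5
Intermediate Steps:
t(L) = ⅔ (t(L) = 2/9 + (⅑)*4 = 2/9 + 4/9 = ⅔)
D = 4/3 (D = (⅓)*4 = 4/3 ≈ 1.3333)
C(r) = r + r²
u = 1600/81 (u = ((-2 - 4*(1 + 4/3)/3) + ⅔)² = ((-2 - 4*7/(3*3)) + ⅔)² = ((-2 - 1*28/9) + ⅔)² = ((-2 - 28/9) + ⅔)² = (-46/9 + ⅔)² = (-40/9)² = 1600/81 ≈ 19.753)
u*(120 + 40) = 1600*(120 + 40)/81 = (1600/81)*160 = 256000/81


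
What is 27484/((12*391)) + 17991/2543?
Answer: 38576396/2982939 ≈ 12.932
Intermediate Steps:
27484/((12*391)) + 17991/2543 = 27484/4692 + 17991*(1/2543) = 27484*(1/4692) + 17991/2543 = 6871/1173 + 17991/2543 = 38576396/2982939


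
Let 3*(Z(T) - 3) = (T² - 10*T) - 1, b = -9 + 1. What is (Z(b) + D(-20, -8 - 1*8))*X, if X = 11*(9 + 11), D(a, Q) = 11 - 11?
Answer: 33440/3 ≈ 11147.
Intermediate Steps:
b = -8
D(a, Q) = 0
X = 220 (X = 11*20 = 220)
Z(T) = 8/3 - 10*T/3 + T²/3 (Z(T) = 3 + ((T² - 10*T) - 1)/3 = 3 + (-1 + T² - 10*T)/3 = 3 + (-⅓ - 10*T/3 + T²/3) = 8/3 - 10*T/3 + T²/3)
(Z(b) + D(-20, -8 - 1*8))*X = ((8/3 - 10/3*(-8) + (⅓)*(-8)²) + 0)*220 = ((8/3 + 80/3 + (⅓)*64) + 0)*220 = ((8/3 + 80/3 + 64/3) + 0)*220 = (152/3 + 0)*220 = (152/3)*220 = 33440/3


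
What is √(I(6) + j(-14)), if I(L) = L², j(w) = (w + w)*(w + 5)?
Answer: 12*√2 ≈ 16.971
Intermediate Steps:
j(w) = 2*w*(5 + w) (j(w) = (2*w)*(5 + w) = 2*w*(5 + w))
√(I(6) + j(-14)) = √(6² + 2*(-14)*(5 - 14)) = √(36 + 2*(-14)*(-9)) = √(36 + 252) = √288 = 12*√2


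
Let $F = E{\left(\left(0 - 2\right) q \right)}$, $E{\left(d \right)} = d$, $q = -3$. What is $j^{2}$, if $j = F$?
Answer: $36$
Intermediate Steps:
$F = 6$ ($F = \left(0 - 2\right) \left(-3\right) = \left(-2\right) \left(-3\right) = 6$)
$j = 6$
$j^{2} = 6^{2} = 36$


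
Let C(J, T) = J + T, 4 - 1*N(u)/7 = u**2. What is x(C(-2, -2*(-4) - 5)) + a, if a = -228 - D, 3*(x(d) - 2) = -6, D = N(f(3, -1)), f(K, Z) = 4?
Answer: -144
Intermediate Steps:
N(u) = 28 - 7*u**2
D = -84 (D = 28 - 7*4**2 = 28 - 7*16 = 28 - 112 = -84)
x(d) = 0 (x(d) = 2 + (1/3)*(-6) = 2 - 2 = 0)
a = -144 (a = -228 - 1*(-84) = -228 + 84 = -144)
x(C(-2, -2*(-4) - 5)) + a = 0 - 144 = -144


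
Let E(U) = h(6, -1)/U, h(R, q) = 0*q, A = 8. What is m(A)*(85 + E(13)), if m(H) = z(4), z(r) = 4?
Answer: 340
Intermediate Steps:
m(H) = 4
h(R, q) = 0
E(U) = 0 (E(U) = 0/U = 0)
m(A)*(85 + E(13)) = 4*(85 + 0) = 4*85 = 340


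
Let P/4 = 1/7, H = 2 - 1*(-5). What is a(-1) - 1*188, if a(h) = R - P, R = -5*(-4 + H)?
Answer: -1425/7 ≈ -203.57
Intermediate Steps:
H = 7 (H = 2 + 5 = 7)
P = 4/7 ≈ 0.57143
R = -15 (R = -5*(-4 + 7) = -5*3 = -15)
a(h) = -109/7 (a(h) = -15 - 1*4/7 = -15 - 4/7 = -109/7)
a(-1) - 1*188 = -109/7 - 1*188 = -109/7 - 188 = -1425/7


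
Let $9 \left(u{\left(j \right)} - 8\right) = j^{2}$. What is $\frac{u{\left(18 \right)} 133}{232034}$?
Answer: $\frac{266}{10547} \approx 0.02522$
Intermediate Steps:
$u{\left(j \right)} = 8 + \frac{j^{2}}{9}$
$\frac{u{\left(18 \right)} 133}{232034} = \frac{\left(8 + \frac{18^{2}}{9}\right) 133}{232034} = \left(8 + \frac{1}{9} \cdot 324\right) 133 \cdot \frac{1}{232034} = \left(8 + 36\right) 133 \cdot \frac{1}{232034} = 44 \cdot 133 \cdot \frac{1}{232034} = 5852 \cdot \frac{1}{232034} = \frac{266}{10547}$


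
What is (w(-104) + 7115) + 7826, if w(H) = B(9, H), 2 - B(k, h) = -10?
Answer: 14953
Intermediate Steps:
B(k, h) = 12 (B(k, h) = 2 - 1*(-10) = 2 + 10 = 12)
w(H) = 12
(w(-104) + 7115) + 7826 = (12 + 7115) + 7826 = 7127 + 7826 = 14953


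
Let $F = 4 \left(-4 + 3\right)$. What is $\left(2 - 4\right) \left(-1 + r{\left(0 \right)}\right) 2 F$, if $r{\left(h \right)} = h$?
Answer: $-16$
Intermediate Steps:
$F = -4$ ($F = 4 \left(-1\right) = -4$)
$\left(2 - 4\right) \left(-1 + r{\left(0 \right)}\right) 2 F = \left(2 - 4\right) \left(-1 + 0\right) 2 \left(-4\right) = - 2 \left(\left(-1\right) 2\right) \left(-4\right) = \left(-2\right) \left(-2\right) \left(-4\right) = 4 \left(-4\right) = -16$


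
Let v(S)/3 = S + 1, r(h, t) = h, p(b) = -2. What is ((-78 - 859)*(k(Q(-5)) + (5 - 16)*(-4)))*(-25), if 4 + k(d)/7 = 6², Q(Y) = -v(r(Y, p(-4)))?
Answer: 6277900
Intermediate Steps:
v(S) = 3 + 3*S (v(S) = 3*(S + 1) = 3*(1 + S) = 3 + 3*S)
Q(Y) = -3 - 3*Y (Q(Y) = -(3 + 3*Y) = -3 - 3*Y)
k(d) = 224 (k(d) = -28 + 7*6² = -28 + 7*36 = -28 + 252 = 224)
((-78 - 859)*(k(Q(-5)) + (5 - 16)*(-4)))*(-25) = ((-78 - 859)*(224 + (5 - 16)*(-4)))*(-25) = -937*(224 - 11*(-4))*(-25) = -937*(224 + 44)*(-25) = -937*268*(-25) = -251116*(-25) = 6277900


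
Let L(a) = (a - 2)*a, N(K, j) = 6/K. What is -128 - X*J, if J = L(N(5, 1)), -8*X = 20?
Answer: -652/5 ≈ -130.40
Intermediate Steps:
X = -5/2 (X = -⅛*20 = -5/2 ≈ -2.5000)
L(a) = a*(-2 + a) (L(a) = (-2 + a)*a = a*(-2 + a))
J = -24/25 (J = (6/5)*(-2 + 6/5) = (6*(⅕))*(-2 + 6*(⅕)) = 6*(-2 + 6/5)/5 = (6/5)*(-⅘) = -24/25 ≈ -0.96000)
-128 - X*J = -128 - (-5)*(-24)/(2*25) = -128 - 1*12/5 = -128 - 12/5 = -652/5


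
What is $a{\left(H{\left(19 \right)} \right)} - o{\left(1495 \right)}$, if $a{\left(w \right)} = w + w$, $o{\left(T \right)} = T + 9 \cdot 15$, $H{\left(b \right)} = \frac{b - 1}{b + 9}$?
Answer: $- \frac{11401}{7} \approx -1628.7$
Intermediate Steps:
$H{\left(b \right)} = \frac{-1 + b}{9 + b}$
$o{\left(T \right)} = 135 + T$ ($o{\left(T \right)} = T + 135 = 135 + T$)
$a{\left(w \right)} = 2 w$
$a{\left(H{\left(19 \right)} \right)} - o{\left(1495 \right)} = 2 \frac{-1 + 19}{9 + 19} - \left(135 + 1495\right) = 2 \cdot \frac{1}{28} \cdot 18 - 1630 = 2 \cdot \frac{9}{14} - 1630 = \frac{9}{7} - 1630 = - \frac{11401}{7}$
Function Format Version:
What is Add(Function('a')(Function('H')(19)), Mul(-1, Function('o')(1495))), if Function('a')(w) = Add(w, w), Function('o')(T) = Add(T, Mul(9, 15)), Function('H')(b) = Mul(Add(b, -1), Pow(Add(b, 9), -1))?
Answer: Rational(-11401, 7) ≈ -1628.7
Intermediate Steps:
Function('H')(b) = Mul(Pow(Add(9, b), -1), Add(-1, b)) (Function('H')(b) = Mul(Add(-1, b), Pow(Add(9, b), -1)) = Mul(Pow(Add(9, b), -1), Add(-1, b)))
Function('o')(T) = Add(135, T) (Function('o')(T) = Add(T, 135) = Add(135, T))
Function('a')(w) = Mul(2, w)
Add(Function('a')(Function('H')(19)), Mul(-1, Function('o')(1495))) = Add(Mul(2, Mul(Pow(Add(9, 19), -1), Add(-1, 19))), Mul(-1, Add(135, 1495))) = Add(Mul(2, Mul(Pow(28, -1), 18)), Mul(-1, 1630)) = Add(Mul(2, Mul(Rational(1, 28), 18)), -1630) = Add(Mul(2, Rational(9, 14)), -1630) = Add(Rational(9, 7), -1630) = Rational(-11401, 7)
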